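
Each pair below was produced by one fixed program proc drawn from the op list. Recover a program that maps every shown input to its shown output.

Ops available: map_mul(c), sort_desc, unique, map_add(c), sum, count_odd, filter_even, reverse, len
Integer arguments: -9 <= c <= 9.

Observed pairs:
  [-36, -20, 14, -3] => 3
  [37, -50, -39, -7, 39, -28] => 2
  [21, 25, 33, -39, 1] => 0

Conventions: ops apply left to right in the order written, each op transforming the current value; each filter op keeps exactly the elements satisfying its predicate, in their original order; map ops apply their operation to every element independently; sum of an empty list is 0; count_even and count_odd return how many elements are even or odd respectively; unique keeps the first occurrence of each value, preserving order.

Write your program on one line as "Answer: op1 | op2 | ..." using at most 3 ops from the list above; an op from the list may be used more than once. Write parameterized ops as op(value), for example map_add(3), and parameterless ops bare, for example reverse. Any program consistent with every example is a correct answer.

filter_even | map_mul(8) | len

Check, running the answer program on each example:
  [-36, -20, 14, -3] -> [-36, -20, 14] -> [-288, -160, 112] -> 3
  [37, -50, -39, -7, 39, -28] -> [-50, -28] -> [-400, -224] -> 2
  [21, 25, 33, -39, 1] -> [] -> [] -> 0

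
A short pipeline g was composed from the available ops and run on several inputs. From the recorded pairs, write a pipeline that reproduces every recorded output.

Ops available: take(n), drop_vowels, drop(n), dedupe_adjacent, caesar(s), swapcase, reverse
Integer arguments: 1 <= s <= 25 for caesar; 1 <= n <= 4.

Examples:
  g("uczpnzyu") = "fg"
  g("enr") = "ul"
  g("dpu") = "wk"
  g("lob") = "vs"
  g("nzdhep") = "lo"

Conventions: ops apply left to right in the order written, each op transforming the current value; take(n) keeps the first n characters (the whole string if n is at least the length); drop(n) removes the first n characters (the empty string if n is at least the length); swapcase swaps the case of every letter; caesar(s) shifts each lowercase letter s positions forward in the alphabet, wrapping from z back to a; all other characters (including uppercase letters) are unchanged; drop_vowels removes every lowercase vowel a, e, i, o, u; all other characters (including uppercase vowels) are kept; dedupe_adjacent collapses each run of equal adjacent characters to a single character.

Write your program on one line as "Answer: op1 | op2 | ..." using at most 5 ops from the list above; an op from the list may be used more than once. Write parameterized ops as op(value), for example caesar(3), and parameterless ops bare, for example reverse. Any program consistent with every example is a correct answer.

reverse | drop(1) | take(2) | caesar(7)

Check, running the answer program on each example:
  "uczpnzyu" -> "uyznpzcu" -> "yznpzcu" -> "yz" -> "fg"
  "enr" -> "rne" -> "ne" -> "ne" -> "ul"
  "dpu" -> "upd" -> "pd" -> "pd" -> "wk"
  "lob" -> "bol" -> "ol" -> "ol" -> "vs"
  "nzdhep" -> "pehdzn" -> "ehdzn" -> "eh" -> "lo"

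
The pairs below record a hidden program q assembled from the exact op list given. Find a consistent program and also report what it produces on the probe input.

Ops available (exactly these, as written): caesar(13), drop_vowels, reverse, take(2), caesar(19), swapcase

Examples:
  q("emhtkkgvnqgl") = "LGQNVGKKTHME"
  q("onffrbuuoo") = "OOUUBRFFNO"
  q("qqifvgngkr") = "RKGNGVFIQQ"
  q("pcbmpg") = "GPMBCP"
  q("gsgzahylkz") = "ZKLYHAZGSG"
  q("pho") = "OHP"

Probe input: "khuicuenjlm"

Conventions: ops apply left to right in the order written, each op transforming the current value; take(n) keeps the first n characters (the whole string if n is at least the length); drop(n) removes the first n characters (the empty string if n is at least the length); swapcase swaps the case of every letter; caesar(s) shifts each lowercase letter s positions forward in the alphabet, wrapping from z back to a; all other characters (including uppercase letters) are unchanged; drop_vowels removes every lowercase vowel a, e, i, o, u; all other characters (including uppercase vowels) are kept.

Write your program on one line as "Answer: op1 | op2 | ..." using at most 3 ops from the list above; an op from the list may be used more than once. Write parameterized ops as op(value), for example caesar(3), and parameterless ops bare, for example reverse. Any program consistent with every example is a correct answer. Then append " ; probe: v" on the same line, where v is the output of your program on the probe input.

reverse | swapcase ; probe: "MLJNEUCIUHK"

Check, running the answer program on each example:
  "emhtkkgvnqgl" -> "lgqnvgkkthme" -> "LGQNVGKKTHME"
  "onffrbuuoo" -> "oouubrffno" -> "OOUUBRFFNO"
  "qqifvgngkr" -> "rkgngvfiqq" -> "RKGNGVFIQQ"
  "pcbmpg" -> "gpmbcp" -> "GPMBCP"
  "gsgzahylkz" -> "zklyhazgsg" -> "ZKLYHAZGSG"
  "pho" -> "ohp" -> "OHP"
  probe: "khuicuenjlm" -> "mljneuciuhk" -> "MLJNEUCIUHK"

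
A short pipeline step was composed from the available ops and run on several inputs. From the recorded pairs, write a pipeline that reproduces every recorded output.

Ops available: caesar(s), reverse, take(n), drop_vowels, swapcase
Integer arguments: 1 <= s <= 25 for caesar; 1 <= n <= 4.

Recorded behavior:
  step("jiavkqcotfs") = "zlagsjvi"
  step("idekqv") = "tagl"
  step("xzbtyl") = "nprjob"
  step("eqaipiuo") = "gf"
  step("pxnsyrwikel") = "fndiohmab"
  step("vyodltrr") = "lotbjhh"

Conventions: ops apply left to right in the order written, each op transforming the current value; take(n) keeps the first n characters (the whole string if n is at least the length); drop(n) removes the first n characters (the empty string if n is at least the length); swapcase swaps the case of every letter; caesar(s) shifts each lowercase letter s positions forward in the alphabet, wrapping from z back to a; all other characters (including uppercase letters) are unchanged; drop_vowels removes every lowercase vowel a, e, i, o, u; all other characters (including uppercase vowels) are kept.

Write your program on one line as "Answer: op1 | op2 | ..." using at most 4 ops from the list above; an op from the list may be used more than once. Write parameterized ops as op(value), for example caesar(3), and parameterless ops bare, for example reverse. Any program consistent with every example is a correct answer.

reverse | drop_vowels | reverse | caesar(16)

Check, running the answer program on each example:
  "jiavkqcotfs" -> "sftocqkvaij" -> "sftcqkvj" -> "jvkqctfs" -> "zlagsjvi"
  "idekqv" -> "vqkedi" -> "vqkd" -> "dkqv" -> "tagl"
  "xzbtyl" -> "lytbzx" -> "lytbzx" -> "xzbtyl" -> "nprjob"
  "eqaipiuo" -> "ouipiaqe" -> "pq" -> "qp" -> "gf"
  "pxnsyrwikel" -> "lekiwrysnxp" -> "lkwrysnxp" -> "pxnsyrwkl" -> "fndiohmab"
  "vyodltrr" -> "rrtldoyv" -> "rrtldyv" -> "vydltrr" -> "lotbjhh"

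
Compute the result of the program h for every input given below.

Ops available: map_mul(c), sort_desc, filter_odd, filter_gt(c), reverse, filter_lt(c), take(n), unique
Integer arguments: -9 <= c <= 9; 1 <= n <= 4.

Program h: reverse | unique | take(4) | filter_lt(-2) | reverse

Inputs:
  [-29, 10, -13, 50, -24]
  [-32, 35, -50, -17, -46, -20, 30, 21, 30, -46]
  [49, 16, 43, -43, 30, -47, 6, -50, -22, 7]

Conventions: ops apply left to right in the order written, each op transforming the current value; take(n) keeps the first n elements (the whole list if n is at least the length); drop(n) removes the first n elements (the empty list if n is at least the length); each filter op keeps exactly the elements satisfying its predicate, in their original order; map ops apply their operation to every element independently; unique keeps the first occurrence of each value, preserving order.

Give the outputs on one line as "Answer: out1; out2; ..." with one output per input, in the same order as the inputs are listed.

[-13, -24]; [-20, -46]; [-50, -22]

Execution, op by op:
  [-29, 10, -13, 50, -24] -> [-24, 50, -13, 10, -29] -> [-24, 50, -13, 10, -29] -> [-24, 50, -13, 10] -> [-24, -13] -> [-13, -24]
  [-32, 35, -50, -17, -46, -20, 30, 21, 30, -46] -> [-46, 30, 21, 30, -20, -46, -17, -50, 35, -32] -> [-46, 30, 21, -20, -17, -50, 35, -32] -> [-46, 30, 21, -20] -> [-46, -20] -> [-20, -46]
  [49, 16, 43, -43, 30, -47, 6, -50, -22, 7] -> [7, -22, -50, 6, -47, 30, -43, 43, 16, 49] -> [7, -22, -50, 6, -47, 30, -43, 43, 16, 49] -> [7, -22, -50, 6] -> [-22, -50] -> [-50, -22]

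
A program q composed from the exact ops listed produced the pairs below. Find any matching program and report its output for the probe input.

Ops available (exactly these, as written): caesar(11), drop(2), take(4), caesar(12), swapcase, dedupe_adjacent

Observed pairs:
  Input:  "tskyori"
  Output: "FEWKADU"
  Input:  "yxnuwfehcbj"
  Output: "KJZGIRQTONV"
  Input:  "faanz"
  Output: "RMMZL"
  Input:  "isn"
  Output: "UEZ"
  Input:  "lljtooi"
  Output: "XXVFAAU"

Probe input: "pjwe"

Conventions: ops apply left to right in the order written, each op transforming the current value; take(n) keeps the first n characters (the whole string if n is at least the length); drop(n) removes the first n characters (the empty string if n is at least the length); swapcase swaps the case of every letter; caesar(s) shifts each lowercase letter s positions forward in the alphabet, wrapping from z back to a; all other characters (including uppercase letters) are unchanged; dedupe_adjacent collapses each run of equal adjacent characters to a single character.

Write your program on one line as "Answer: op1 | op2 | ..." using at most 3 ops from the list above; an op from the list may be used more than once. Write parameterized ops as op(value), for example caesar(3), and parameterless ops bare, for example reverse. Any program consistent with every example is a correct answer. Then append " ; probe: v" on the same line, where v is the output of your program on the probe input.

caesar(12) | swapcase ; probe: "BVIQ"

Check, running the answer program on each example:
  "tskyori" -> "fewkadu" -> "FEWKADU"
  "yxnuwfehcbj" -> "kjzgirqtonv" -> "KJZGIRQTONV"
  "faanz" -> "rmmzl" -> "RMMZL"
  "isn" -> "uez" -> "UEZ"
  "lljtooi" -> "xxvfaau" -> "XXVFAAU"
  probe: "pjwe" -> "bviq" -> "BVIQ"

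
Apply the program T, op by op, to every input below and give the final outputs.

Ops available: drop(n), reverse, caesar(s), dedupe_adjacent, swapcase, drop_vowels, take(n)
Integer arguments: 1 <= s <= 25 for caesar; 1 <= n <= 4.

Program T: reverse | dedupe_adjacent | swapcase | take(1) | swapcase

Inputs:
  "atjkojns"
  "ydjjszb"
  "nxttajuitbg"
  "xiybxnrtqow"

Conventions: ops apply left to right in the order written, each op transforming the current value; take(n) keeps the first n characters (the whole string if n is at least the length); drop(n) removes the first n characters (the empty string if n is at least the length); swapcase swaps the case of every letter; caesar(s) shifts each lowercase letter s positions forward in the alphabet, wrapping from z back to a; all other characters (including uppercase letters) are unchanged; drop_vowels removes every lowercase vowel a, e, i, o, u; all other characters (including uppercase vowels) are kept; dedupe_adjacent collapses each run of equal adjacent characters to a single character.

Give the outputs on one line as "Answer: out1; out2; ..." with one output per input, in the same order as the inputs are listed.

"s"; "b"; "g"; "w"

Execution, op by op:
  "atjkojns" -> "snjokjta" -> "snjokjta" -> "SNJOKJTA" -> "S" -> "s"
  "ydjjszb" -> "bzsjjdy" -> "bzsjdy" -> "BZSJDY" -> "B" -> "b"
  "nxttajuitbg" -> "gbtiujattxn" -> "gbtiujatxn" -> "GBTIUJATXN" -> "G" -> "g"
  "xiybxnrtqow" -> "woqtrnxbyix" -> "woqtrnxbyix" -> "WOQTRNXBYIX" -> "W" -> "w"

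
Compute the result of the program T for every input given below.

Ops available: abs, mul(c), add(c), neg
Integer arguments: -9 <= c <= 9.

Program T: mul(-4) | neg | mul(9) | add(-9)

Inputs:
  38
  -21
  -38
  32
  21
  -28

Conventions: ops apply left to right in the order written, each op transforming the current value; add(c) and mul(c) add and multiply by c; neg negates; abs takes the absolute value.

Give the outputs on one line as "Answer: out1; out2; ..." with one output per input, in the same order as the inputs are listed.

Execution, op by op:
  38 -> -152 -> 152 -> 1368 -> 1359
  -21 -> 84 -> -84 -> -756 -> -765
  -38 -> 152 -> -152 -> -1368 -> -1377
  32 -> -128 -> 128 -> 1152 -> 1143
  21 -> -84 -> 84 -> 756 -> 747
  -28 -> 112 -> -112 -> -1008 -> -1017

1359; -765; -1377; 1143; 747; -1017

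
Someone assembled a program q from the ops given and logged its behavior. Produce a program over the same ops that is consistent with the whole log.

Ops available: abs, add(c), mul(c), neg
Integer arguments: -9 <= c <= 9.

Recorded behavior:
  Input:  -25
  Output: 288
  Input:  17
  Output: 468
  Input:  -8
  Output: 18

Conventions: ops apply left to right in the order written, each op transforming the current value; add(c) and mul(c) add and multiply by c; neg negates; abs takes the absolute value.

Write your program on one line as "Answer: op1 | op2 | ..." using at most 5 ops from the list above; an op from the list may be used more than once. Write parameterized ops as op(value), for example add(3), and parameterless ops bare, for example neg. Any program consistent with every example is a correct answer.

add(3) | add(6) | mul(9) | mul(-2) | abs

Check, running the answer program on each example:
  -25 -> -22 -> -16 -> -144 -> 288 -> 288
  17 -> 20 -> 26 -> 234 -> -468 -> 468
  -8 -> -5 -> 1 -> 9 -> -18 -> 18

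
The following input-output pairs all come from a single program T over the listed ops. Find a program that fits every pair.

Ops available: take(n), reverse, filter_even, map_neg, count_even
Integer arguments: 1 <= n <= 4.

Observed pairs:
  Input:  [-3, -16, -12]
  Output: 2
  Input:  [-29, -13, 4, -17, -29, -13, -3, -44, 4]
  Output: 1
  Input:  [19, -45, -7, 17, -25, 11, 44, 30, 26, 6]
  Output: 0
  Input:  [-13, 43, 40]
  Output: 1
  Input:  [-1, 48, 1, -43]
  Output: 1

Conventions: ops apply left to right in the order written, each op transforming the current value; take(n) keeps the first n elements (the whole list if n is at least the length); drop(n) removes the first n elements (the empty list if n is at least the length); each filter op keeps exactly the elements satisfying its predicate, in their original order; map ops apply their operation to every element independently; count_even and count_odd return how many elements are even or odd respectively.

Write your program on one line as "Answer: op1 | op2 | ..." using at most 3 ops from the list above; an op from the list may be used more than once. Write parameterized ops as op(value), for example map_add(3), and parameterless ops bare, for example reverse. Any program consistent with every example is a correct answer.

take(3) | count_even

Check, running the answer program on each example:
  [-3, -16, -12] -> [-3, -16, -12] -> 2
  [-29, -13, 4, -17, -29, -13, -3, -44, 4] -> [-29, -13, 4] -> 1
  [19, -45, -7, 17, -25, 11, 44, 30, 26, 6] -> [19, -45, -7] -> 0
  [-13, 43, 40] -> [-13, 43, 40] -> 1
  [-1, 48, 1, -43] -> [-1, 48, 1] -> 1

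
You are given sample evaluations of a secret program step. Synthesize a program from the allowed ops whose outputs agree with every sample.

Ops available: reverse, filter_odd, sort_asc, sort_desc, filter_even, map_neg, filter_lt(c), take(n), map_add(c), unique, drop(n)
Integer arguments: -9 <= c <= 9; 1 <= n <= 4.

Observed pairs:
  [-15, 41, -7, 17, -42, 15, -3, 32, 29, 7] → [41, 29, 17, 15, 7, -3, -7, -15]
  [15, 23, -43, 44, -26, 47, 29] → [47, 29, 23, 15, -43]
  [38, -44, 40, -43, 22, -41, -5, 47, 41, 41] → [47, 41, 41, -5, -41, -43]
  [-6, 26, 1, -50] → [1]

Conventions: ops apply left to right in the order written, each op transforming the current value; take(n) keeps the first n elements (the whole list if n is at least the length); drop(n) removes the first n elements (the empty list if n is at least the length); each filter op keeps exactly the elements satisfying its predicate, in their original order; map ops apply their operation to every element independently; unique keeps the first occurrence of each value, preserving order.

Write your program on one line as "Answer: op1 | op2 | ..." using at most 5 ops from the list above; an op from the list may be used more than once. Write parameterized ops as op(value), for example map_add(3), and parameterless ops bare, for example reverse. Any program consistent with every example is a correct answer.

map_neg | filter_odd | reverse | sort_asc | map_neg

Check, running the answer program on each example:
  [-15, 41, -7, 17, -42, 15, -3, 32, 29, 7] -> [15, -41, 7, -17, 42, -15, 3, -32, -29, -7] -> [15, -41, 7, -17, -15, 3, -29, -7] -> [-7, -29, 3, -15, -17, 7, -41, 15] -> [-41, -29, -17, -15, -7, 3, 7, 15] -> [41, 29, 17, 15, 7, -3, -7, -15]
  [15, 23, -43, 44, -26, 47, 29] -> [-15, -23, 43, -44, 26, -47, -29] -> [-15, -23, 43, -47, -29] -> [-29, -47, 43, -23, -15] -> [-47, -29, -23, -15, 43] -> [47, 29, 23, 15, -43]
  [38, -44, 40, -43, 22, -41, -5, 47, 41, 41] -> [-38, 44, -40, 43, -22, 41, 5, -47, -41, -41] -> [43, 41, 5, -47, -41, -41] -> [-41, -41, -47, 5, 41, 43] -> [-47, -41, -41, 5, 41, 43] -> [47, 41, 41, -5, -41, -43]
  [-6, 26, 1, -50] -> [6, -26, -1, 50] -> [-1] -> [-1] -> [-1] -> [1]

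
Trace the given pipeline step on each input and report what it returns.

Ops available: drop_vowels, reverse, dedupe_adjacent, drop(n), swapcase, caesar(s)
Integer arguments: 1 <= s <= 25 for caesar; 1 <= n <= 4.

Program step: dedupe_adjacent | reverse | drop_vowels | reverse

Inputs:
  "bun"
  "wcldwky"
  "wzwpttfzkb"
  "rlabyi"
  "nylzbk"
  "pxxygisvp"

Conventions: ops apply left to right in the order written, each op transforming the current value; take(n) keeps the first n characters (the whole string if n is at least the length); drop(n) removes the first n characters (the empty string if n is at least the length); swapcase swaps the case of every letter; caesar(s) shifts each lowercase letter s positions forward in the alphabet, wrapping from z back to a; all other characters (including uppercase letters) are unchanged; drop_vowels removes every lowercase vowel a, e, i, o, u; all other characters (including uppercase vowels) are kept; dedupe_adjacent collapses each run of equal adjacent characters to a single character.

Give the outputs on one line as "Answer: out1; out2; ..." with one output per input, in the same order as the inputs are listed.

Execution, op by op:
  "bun" -> "bun" -> "nub" -> "nb" -> "bn"
  "wcldwky" -> "wcldwky" -> "ykwdlcw" -> "ykwdlcw" -> "wcldwky"
  "wzwpttfzkb" -> "wzwptfzkb" -> "bkzftpwzw" -> "bkzftpwzw" -> "wzwptfzkb"
  "rlabyi" -> "rlabyi" -> "iybalr" -> "yblr" -> "rlby"
  "nylzbk" -> "nylzbk" -> "kbzlyn" -> "kbzlyn" -> "nylzbk"
  "pxxygisvp" -> "pxygisvp" -> "pvsigyxp" -> "pvsgyxp" -> "pxygsvp"

"bn"; "wcldwky"; "wzwptfzkb"; "rlby"; "nylzbk"; "pxygsvp"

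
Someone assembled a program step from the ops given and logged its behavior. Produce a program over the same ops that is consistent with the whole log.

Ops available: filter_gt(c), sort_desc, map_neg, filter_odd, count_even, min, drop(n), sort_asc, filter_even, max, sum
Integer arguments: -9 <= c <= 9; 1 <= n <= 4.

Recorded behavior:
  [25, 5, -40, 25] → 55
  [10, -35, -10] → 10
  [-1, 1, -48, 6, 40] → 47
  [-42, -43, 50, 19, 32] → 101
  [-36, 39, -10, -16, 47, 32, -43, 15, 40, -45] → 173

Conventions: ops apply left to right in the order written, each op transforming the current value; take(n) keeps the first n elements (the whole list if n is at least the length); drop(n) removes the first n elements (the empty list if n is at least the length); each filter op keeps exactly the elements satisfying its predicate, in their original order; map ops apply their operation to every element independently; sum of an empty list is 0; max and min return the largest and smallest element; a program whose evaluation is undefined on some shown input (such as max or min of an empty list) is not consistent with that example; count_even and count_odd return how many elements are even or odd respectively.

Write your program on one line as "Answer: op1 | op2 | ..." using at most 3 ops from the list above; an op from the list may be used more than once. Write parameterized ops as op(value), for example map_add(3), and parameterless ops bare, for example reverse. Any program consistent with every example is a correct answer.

filter_gt(-1) | sort_asc | sum

Check, running the answer program on each example:
  [25, 5, -40, 25] -> [25, 5, 25] -> [5, 25, 25] -> 55
  [10, -35, -10] -> [10] -> [10] -> 10
  [-1, 1, -48, 6, 40] -> [1, 6, 40] -> [1, 6, 40] -> 47
  [-42, -43, 50, 19, 32] -> [50, 19, 32] -> [19, 32, 50] -> 101
  [-36, 39, -10, -16, 47, 32, -43, 15, 40, -45] -> [39, 47, 32, 15, 40] -> [15, 32, 39, 40, 47] -> 173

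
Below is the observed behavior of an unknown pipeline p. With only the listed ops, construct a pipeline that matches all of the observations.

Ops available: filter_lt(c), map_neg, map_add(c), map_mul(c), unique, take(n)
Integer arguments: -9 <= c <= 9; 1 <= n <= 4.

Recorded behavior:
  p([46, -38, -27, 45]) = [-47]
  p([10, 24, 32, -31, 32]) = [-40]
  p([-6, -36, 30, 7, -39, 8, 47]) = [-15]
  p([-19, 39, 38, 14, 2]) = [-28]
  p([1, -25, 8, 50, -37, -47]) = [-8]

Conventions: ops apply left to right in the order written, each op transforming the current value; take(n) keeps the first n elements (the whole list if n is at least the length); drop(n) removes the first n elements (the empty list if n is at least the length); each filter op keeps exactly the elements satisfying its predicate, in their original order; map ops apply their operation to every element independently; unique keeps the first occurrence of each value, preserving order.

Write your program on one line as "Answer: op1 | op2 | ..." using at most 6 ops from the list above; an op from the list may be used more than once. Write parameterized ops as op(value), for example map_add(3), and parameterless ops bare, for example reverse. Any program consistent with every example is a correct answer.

filter_lt(3) | map_neg | map_add(7) | take(1) | map_neg | map_add(-2)

Check, running the answer program on each example:
  [46, -38, -27, 45] -> [-38, -27] -> [38, 27] -> [45, 34] -> [45] -> [-45] -> [-47]
  [10, 24, 32, -31, 32] -> [-31] -> [31] -> [38] -> [38] -> [-38] -> [-40]
  [-6, -36, 30, 7, -39, 8, 47] -> [-6, -36, -39] -> [6, 36, 39] -> [13, 43, 46] -> [13] -> [-13] -> [-15]
  [-19, 39, 38, 14, 2] -> [-19, 2] -> [19, -2] -> [26, 5] -> [26] -> [-26] -> [-28]
  [1, -25, 8, 50, -37, -47] -> [1, -25, -37, -47] -> [-1, 25, 37, 47] -> [6, 32, 44, 54] -> [6] -> [-6] -> [-8]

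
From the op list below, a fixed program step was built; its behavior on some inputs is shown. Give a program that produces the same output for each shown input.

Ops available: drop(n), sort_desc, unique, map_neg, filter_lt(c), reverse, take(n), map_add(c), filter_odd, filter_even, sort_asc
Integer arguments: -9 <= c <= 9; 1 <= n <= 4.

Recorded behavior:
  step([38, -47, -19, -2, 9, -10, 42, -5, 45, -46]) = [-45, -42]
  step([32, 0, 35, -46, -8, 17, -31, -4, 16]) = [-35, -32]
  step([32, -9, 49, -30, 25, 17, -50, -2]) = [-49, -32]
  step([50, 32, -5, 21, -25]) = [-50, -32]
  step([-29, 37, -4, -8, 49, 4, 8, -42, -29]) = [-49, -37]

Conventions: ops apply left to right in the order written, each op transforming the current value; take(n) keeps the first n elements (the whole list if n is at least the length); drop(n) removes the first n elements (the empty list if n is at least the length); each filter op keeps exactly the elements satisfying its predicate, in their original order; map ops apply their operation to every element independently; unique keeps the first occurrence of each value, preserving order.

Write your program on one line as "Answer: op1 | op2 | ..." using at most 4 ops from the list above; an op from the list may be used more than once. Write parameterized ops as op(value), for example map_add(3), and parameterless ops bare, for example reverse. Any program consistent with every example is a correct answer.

reverse | sort_desc | take(2) | map_neg

Check, running the answer program on each example:
  [38, -47, -19, -2, 9, -10, 42, -5, 45, -46] -> [-46, 45, -5, 42, -10, 9, -2, -19, -47, 38] -> [45, 42, 38, 9, -2, -5, -10, -19, -46, -47] -> [45, 42] -> [-45, -42]
  [32, 0, 35, -46, -8, 17, -31, -4, 16] -> [16, -4, -31, 17, -8, -46, 35, 0, 32] -> [35, 32, 17, 16, 0, -4, -8, -31, -46] -> [35, 32] -> [-35, -32]
  [32, -9, 49, -30, 25, 17, -50, -2] -> [-2, -50, 17, 25, -30, 49, -9, 32] -> [49, 32, 25, 17, -2, -9, -30, -50] -> [49, 32] -> [-49, -32]
  [50, 32, -5, 21, -25] -> [-25, 21, -5, 32, 50] -> [50, 32, 21, -5, -25] -> [50, 32] -> [-50, -32]
  [-29, 37, -4, -8, 49, 4, 8, -42, -29] -> [-29, -42, 8, 4, 49, -8, -4, 37, -29] -> [49, 37, 8, 4, -4, -8, -29, -29, -42] -> [49, 37] -> [-49, -37]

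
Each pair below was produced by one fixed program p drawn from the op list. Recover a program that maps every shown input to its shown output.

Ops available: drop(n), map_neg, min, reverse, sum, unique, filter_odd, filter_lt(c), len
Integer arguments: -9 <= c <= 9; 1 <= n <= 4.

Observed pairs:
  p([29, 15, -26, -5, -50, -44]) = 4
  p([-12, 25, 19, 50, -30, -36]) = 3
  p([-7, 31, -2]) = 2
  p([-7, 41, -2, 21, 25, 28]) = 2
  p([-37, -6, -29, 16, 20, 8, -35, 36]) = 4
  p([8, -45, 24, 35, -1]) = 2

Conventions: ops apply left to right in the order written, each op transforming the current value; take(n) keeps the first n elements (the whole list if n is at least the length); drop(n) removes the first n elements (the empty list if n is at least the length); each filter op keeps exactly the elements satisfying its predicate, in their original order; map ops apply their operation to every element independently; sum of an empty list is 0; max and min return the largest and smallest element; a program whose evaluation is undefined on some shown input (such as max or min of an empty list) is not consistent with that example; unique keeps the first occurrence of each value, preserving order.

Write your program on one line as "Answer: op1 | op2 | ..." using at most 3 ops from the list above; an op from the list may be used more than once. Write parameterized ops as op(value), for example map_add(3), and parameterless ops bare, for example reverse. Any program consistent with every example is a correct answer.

filter_lt(4) | map_neg | len

Check, running the answer program on each example:
  [29, 15, -26, -5, -50, -44] -> [-26, -5, -50, -44] -> [26, 5, 50, 44] -> 4
  [-12, 25, 19, 50, -30, -36] -> [-12, -30, -36] -> [12, 30, 36] -> 3
  [-7, 31, -2] -> [-7, -2] -> [7, 2] -> 2
  [-7, 41, -2, 21, 25, 28] -> [-7, -2] -> [7, 2] -> 2
  [-37, -6, -29, 16, 20, 8, -35, 36] -> [-37, -6, -29, -35] -> [37, 6, 29, 35] -> 4
  [8, -45, 24, 35, -1] -> [-45, -1] -> [45, 1] -> 2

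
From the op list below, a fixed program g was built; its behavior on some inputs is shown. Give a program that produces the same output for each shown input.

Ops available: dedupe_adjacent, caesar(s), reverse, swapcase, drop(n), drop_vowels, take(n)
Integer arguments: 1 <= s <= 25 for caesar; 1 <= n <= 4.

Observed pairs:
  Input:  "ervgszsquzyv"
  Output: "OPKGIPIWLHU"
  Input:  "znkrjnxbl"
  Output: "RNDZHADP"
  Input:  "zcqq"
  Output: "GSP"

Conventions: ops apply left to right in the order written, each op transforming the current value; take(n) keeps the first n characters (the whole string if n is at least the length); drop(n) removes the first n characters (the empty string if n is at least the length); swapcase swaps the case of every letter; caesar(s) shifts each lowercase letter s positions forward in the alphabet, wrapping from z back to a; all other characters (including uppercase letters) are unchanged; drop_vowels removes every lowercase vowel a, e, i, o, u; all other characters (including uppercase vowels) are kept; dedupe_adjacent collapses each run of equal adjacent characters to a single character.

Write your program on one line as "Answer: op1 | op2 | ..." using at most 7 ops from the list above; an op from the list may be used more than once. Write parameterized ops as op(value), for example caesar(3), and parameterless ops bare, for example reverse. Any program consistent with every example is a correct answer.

reverse | drop(1) | reverse | caesar(16) | reverse | swapcase

Check, running the answer program on each example:
  "ervgszsquzyv" -> "vyzuqszsgvre" -> "yzuqszsgvre" -> "ervgszsquzy" -> "uhlwipigkpo" -> "opkgipiwlhu" -> "OPKGIPIWLHU"
  "znkrjnxbl" -> "lbxnjrknz" -> "bxnjrknz" -> "znkrjnxb" -> "pdahzdnr" -> "rndzhadp" -> "RNDZHADP"
  "zcqq" -> "qqcz" -> "qcz" -> "zcq" -> "psg" -> "gsp" -> "GSP"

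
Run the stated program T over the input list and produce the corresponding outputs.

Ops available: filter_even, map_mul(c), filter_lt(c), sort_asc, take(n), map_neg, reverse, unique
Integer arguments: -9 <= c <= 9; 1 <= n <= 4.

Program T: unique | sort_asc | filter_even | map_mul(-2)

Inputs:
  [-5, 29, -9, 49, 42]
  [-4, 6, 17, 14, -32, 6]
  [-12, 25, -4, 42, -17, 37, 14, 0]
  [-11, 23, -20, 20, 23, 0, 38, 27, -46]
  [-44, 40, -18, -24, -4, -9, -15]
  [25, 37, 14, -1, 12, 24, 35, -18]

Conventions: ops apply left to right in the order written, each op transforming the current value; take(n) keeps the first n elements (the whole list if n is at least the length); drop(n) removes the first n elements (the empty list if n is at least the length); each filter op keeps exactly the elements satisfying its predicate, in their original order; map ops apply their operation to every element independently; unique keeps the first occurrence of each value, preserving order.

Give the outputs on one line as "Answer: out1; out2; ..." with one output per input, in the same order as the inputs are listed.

[-84]; [64, 8, -12, -28]; [24, 8, 0, -28, -84]; [92, 40, 0, -40, -76]; [88, 48, 36, 8, -80]; [36, -24, -28, -48]

Execution, op by op:
  [-5, 29, -9, 49, 42] -> [-5, 29, -9, 49, 42] -> [-9, -5, 29, 42, 49] -> [42] -> [-84]
  [-4, 6, 17, 14, -32, 6] -> [-4, 6, 17, 14, -32] -> [-32, -4, 6, 14, 17] -> [-32, -4, 6, 14] -> [64, 8, -12, -28]
  [-12, 25, -4, 42, -17, 37, 14, 0] -> [-12, 25, -4, 42, -17, 37, 14, 0] -> [-17, -12, -4, 0, 14, 25, 37, 42] -> [-12, -4, 0, 14, 42] -> [24, 8, 0, -28, -84]
  [-11, 23, -20, 20, 23, 0, 38, 27, -46] -> [-11, 23, -20, 20, 0, 38, 27, -46] -> [-46, -20, -11, 0, 20, 23, 27, 38] -> [-46, -20, 0, 20, 38] -> [92, 40, 0, -40, -76]
  [-44, 40, -18, -24, -4, -9, -15] -> [-44, 40, -18, -24, -4, -9, -15] -> [-44, -24, -18, -15, -9, -4, 40] -> [-44, -24, -18, -4, 40] -> [88, 48, 36, 8, -80]
  [25, 37, 14, -1, 12, 24, 35, -18] -> [25, 37, 14, -1, 12, 24, 35, -18] -> [-18, -1, 12, 14, 24, 25, 35, 37] -> [-18, 12, 14, 24] -> [36, -24, -28, -48]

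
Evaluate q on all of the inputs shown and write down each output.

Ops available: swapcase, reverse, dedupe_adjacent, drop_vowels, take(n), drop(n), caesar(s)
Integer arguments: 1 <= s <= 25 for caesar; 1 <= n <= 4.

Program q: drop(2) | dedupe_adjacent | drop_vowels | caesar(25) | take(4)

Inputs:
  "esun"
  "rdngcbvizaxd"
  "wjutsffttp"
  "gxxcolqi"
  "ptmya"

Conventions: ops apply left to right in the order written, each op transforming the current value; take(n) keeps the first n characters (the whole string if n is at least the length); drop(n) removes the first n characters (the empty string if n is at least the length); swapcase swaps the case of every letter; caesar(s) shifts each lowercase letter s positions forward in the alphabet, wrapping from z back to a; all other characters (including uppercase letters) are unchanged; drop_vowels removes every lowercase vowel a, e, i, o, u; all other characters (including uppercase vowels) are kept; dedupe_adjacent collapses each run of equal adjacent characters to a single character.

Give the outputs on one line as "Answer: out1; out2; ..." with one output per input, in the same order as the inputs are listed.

Execution, op by op:
  "esun" -> "un" -> "un" -> "n" -> "m" -> "m"
  "rdngcbvizaxd" -> "ngcbvizaxd" -> "ngcbvizaxd" -> "ngcbvzxd" -> "mfbauywc" -> "mfba"
  "wjutsffttp" -> "utsffttp" -> "utsftp" -> "tsftp" -> "sreso" -> "sres"
  "gxxcolqi" -> "xcolqi" -> "xcolqi" -> "xclq" -> "wbkp" -> "wbkp"
  "ptmya" -> "mya" -> "mya" -> "my" -> "lx" -> "lx"

"m"; "mfba"; "sres"; "wbkp"; "lx"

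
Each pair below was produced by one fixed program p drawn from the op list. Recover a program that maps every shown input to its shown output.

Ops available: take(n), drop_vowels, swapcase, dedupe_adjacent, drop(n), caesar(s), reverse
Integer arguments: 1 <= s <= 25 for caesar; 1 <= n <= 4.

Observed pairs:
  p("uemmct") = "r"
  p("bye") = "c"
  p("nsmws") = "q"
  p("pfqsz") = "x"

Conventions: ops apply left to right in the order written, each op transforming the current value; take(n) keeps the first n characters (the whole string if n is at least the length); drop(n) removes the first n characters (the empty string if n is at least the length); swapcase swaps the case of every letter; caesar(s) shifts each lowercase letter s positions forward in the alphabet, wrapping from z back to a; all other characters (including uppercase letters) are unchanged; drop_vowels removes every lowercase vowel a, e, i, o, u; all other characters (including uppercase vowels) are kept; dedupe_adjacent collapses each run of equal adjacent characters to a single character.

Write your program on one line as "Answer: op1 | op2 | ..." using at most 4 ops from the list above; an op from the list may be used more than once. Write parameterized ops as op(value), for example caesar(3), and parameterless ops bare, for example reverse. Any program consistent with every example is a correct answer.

caesar(24) | reverse | take(1)

Check, running the answer program on each example:
  "uemmct" -> "sckkar" -> "rakkcs" -> "r"
  "bye" -> "zwc" -> "cwz" -> "c"
  "nsmws" -> "lqkuq" -> "qukql" -> "q"
  "pfqsz" -> "ndoqx" -> "xqodn" -> "x"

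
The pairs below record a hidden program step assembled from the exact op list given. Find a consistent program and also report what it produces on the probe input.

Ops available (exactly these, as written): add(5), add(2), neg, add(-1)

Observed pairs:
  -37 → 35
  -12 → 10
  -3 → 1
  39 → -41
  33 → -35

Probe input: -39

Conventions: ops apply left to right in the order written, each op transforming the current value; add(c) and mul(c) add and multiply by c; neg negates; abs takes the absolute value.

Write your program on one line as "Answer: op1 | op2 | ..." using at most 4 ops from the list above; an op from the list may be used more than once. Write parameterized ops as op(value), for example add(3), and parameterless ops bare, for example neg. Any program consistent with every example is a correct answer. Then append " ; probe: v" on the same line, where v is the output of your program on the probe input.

neg | add(-1) | add(-1) ; probe: 37

Check, running the answer program on each example:
  -37 -> 37 -> 36 -> 35
  -12 -> 12 -> 11 -> 10
  -3 -> 3 -> 2 -> 1
  39 -> -39 -> -40 -> -41
  33 -> -33 -> -34 -> -35
  probe: -39 -> 39 -> 38 -> 37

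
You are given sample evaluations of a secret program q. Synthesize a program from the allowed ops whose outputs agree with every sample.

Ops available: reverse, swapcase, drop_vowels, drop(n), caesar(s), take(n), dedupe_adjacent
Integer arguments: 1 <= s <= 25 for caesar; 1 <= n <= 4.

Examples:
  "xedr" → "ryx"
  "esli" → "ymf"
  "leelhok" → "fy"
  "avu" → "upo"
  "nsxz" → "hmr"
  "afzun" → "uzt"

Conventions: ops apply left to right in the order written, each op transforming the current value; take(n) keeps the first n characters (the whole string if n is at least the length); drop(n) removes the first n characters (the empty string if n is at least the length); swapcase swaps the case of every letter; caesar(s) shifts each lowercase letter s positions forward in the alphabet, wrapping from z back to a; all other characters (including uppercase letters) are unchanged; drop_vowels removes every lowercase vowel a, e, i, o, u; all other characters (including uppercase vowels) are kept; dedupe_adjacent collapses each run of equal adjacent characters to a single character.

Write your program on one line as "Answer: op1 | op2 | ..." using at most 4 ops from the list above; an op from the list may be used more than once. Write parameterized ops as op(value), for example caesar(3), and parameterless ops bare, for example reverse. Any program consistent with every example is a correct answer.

caesar(11) | take(3) | caesar(9) | dedupe_adjacent

Check, running the answer program on each example:
  "xedr" -> "ipoc" -> "ipo" -> "ryx" -> "ryx"
  "esli" -> "pdwt" -> "pdw" -> "ymf" -> "ymf"
  "leelhok" -> "wppwszv" -> "wpp" -> "fyy" -> "fy"
  "avu" -> "lgf" -> "lgf" -> "upo" -> "upo"
  "nsxz" -> "ydik" -> "ydi" -> "hmr" -> "hmr"
  "afzun" -> "lqkfy" -> "lqk" -> "uzt" -> "uzt"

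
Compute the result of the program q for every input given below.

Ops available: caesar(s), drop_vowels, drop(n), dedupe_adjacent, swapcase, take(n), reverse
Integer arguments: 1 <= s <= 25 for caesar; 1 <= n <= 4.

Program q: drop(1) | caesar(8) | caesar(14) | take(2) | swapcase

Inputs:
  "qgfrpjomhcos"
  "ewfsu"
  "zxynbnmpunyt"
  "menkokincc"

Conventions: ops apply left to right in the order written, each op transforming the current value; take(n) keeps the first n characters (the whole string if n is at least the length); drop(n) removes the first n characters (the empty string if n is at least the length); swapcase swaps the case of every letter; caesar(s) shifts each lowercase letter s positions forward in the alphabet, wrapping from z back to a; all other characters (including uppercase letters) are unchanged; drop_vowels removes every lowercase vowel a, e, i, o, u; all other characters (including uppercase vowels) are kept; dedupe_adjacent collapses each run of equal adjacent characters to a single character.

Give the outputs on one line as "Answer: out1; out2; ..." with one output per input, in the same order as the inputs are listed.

"CB"; "SB"; "TU"; "AJ"

Execution, op by op:
  "qgfrpjomhcos" -> "gfrpjomhcos" -> "onzxrwupkwa" -> "cbnlfkidyko" -> "cb" -> "CB"
  "ewfsu" -> "wfsu" -> "enac" -> "sboq" -> "sb" -> "SB"
  "zxynbnmpunyt" -> "xynbnmpunyt" -> "fgvjvuxcvgb" -> "tujxjilqjup" -> "tu" -> "TU"
  "menkokincc" -> "enkokincc" -> "mvswsqvkk" -> "ajgkgejyy" -> "aj" -> "AJ"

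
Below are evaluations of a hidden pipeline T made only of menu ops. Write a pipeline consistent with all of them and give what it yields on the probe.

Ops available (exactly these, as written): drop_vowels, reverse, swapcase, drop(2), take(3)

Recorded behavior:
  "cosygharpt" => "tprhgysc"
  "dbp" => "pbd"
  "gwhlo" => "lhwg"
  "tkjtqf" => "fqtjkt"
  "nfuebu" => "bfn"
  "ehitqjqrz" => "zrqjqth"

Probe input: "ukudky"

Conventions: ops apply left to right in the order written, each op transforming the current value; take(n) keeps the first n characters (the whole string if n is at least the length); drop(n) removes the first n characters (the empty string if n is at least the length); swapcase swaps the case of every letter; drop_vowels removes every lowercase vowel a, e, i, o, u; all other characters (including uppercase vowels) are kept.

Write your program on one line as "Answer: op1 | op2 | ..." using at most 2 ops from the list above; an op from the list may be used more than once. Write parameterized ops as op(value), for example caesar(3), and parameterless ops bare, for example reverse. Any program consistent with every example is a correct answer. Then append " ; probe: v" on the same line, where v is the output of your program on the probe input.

drop_vowels | reverse ; probe: "ykdk"

Check, running the answer program on each example:
  "cosygharpt" -> "csyghrpt" -> "tprhgysc"
  "dbp" -> "dbp" -> "pbd"
  "gwhlo" -> "gwhl" -> "lhwg"
  "tkjtqf" -> "tkjtqf" -> "fqtjkt"
  "nfuebu" -> "nfb" -> "bfn"
  "ehitqjqrz" -> "htqjqrz" -> "zrqjqth"
  probe: "ukudky" -> "kdky" -> "ykdk"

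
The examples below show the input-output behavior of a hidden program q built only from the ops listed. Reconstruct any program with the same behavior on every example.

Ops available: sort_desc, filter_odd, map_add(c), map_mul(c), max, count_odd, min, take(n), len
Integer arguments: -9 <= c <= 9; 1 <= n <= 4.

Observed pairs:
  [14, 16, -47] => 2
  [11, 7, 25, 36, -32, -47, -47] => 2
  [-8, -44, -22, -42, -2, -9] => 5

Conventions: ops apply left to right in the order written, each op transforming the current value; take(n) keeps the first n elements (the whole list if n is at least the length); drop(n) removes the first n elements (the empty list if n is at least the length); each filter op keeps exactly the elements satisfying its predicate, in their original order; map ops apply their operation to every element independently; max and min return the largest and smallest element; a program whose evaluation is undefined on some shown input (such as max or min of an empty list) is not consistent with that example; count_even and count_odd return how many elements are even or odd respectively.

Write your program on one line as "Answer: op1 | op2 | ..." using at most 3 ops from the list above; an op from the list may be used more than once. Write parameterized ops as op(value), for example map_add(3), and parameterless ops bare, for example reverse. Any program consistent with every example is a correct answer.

map_add(3) | map_mul(9) | count_odd

Check, running the answer program on each example:
  [14, 16, -47] -> [17, 19, -44] -> [153, 171, -396] -> 2
  [11, 7, 25, 36, -32, -47, -47] -> [14, 10, 28, 39, -29, -44, -44] -> [126, 90, 252, 351, -261, -396, -396] -> 2
  [-8, -44, -22, -42, -2, -9] -> [-5, -41, -19, -39, 1, -6] -> [-45, -369, -171, -351, 9, -54] -> 5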